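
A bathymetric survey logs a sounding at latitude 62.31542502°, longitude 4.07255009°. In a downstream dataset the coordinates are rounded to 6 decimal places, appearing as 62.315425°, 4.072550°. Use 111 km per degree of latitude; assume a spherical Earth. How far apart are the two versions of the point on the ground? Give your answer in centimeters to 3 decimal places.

0.514 centimeters

The latitude changed by +0.00000002° and the longitude by +0.00000009°.
North–south shift: 0.00000002 × 111000 = 0.00222 m.
East–west at this latitude: 0.00000009° × 111000 × cos 62.3154° ≈ 0.00000009 × 51571 = 0.00464139 m.
Distance: √(0.00222² + 0.00464139²) ≈ 0.00514499 m.
That is 0.00514499 m = 0.5145 cm.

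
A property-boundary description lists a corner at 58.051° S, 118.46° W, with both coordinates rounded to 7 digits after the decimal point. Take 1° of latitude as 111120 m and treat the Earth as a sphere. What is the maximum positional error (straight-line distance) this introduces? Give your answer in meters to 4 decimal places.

Rounding to 7 decimal places leaves each coordinate within ±5e-08° of the true value.
N–S: 5e-08° × 111120 m/° = 0.005556 m.
E–W at 58.051°: 5e-08° × 111120 × cos 58.051° = 5e-08 × 111120 × 0.5292 ≈ 0.00294004 m.
Combining orthogonally: (0.005556² + 0.00294004²)^½ ≈ 0.00628593 m.

0.0063 meters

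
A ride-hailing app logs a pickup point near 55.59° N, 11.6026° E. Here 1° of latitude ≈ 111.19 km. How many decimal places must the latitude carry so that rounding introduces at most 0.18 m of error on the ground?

6 decimal places

One degree of latitude covers 111190 m.
N decimal places → at most half a unit in the last place, 0.5 × 10⁻ᴺ° = 111190/2 × 10⁻ᴺ m.
Setting 55595 × 10⁻ᴺ ≤ 0.18 gives 10ᴺ ≥ 3.089e+05, i.e. N ≥ 5.49.
So 6 decimal places suffice (0.0556 m); 5 would allow up to 0.556 m.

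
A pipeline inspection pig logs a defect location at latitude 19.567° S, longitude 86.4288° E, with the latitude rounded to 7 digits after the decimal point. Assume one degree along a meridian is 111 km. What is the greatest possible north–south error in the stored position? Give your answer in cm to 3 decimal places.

0.555 cm

Rounding to 7 decimal places leaves the latitude within ±5e-08° of the true value.
So the N–S error is at most 5e-08 × 111000 = 0.00555 m.
That is 0.00555 m = 0.555 cm.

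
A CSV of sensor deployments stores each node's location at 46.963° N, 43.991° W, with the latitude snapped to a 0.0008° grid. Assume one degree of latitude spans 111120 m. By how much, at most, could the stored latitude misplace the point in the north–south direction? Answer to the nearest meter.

With a 0.0008° grid the true value lies within half a step, ±0.0008°/2 = ±0.0004°, of the stored one.
So the N–S error is at most 0.0004 × 111120 = 44.448 m.

44 meters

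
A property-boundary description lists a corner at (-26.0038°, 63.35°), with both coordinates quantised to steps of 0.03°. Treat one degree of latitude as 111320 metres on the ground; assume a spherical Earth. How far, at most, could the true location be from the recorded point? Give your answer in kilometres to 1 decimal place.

2.2 kilometres

With a 0.03° grid the true value lies within half a step, ±0.03°/2 = ±0.015°, of the stored one.
Latitude error → 0.015 × 111320 = 1669.8 m along the meridian.
E–W at 26.0038°: 0.015° × 111320 × cos 26.0038° = 0.015 × 111320 × 0.8988 ≈ 1500.76 m.
Combining orthogonally: (1669.8² + 1500.76²)^½ ≈ 2245.11 m.
That is 2245.11 m = 2.2451 km.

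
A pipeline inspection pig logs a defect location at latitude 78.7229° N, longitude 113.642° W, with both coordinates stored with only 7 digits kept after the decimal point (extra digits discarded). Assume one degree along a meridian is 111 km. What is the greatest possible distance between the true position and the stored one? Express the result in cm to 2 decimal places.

Truncating at 7 decimal places can drop up to a full unit in the last place, so each coordinate may be off by as much as 1e-07°.
North–south component: 1e-07° × 111000 = 0.0111 m.
E–W at 78.7229°: 1e-07° × 111000 × cos 78.7229° = 1e-07 × 111000 × 0.1956 ≈ 0.00217065 m.
The two errors are perpendicular, so the maximum displacement is √(0.0111² + 0.00217065²) ≈ 0.0113102 m.
That is 0.0113102 m = 1.131 cm.

1.13 cm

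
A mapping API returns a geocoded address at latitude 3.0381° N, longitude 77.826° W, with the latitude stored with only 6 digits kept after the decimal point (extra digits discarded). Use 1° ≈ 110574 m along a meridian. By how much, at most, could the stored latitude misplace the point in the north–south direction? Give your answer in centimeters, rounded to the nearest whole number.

11 centimeters

Truncating at 6 decimal places can drop up to a full unit in the last place, so the latitude may be off by as much as 1e-06°.
Along the meridian that is 1e-06° × 110574 m/° = 0.110574 m.
That is 0.110574 m = 11.057 cm.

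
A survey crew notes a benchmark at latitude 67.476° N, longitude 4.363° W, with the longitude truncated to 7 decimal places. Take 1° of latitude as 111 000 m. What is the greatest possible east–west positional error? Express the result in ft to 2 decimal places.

0.01 ft

Truncating at 7 decimal places can drop up to a full unit in the last place, so the longitude may be off by as much as 1e-07°.
At latitude 67.476° a degree of longitude spans 111000 m × cos 67.476° = 111000 × 0.3831 ≈ 42520.8 m.
So at most 1e-07° × 42520.8 ≈ 0.00425208 m east–west.
In feet: 0.00425208 m ÷ 0.3048 ≈ 0.01395 ft.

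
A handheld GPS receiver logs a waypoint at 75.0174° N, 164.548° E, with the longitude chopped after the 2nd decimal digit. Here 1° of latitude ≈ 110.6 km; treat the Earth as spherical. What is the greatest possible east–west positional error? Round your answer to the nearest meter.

286 meters

Truncating at 2 decimal places can drop up to a full unit in the last place, so the longitude may be off by as much as 0.01°.
Parallels shrink by cos φ, so at 75.0174° a degree of longitude is 110600 × 0.2585 ≈ 28592.9 m.
East–west error: 0.01° × 28592.9 m/° ≈ 285.929 m.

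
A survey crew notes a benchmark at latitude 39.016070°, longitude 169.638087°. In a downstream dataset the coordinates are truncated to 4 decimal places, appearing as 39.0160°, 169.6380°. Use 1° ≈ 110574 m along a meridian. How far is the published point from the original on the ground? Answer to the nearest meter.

11 meters

The latitude changed by +0.000070° and the longitude by +0.000087°.
N–S: 0.000070° × 110574 m/° = 7.74018 m.
East–west at this latitude: 0.000087° × 110574 × cos 39.016° ≈ 0.000087 × 85912.7 = 7.47441 m.
Hypotenuse of the two orthogonal shifts: √(7.74018² + 7.47441²) = 10.76 m.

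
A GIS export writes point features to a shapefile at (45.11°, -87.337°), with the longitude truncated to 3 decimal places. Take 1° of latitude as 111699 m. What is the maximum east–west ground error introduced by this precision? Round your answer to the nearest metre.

Truncating at 3 decimal places can drop up to a full unit in the last place, so the longitude may be off by as much as 0.001°.
One degree of longitude at 45.11° is 111699 × cos 45.11° ≈ 111699 × 0.7057 = 78831.3 m.
East–west error: 0.001° × 78831.3 m/° ≈ 78.8313 m.

79 metres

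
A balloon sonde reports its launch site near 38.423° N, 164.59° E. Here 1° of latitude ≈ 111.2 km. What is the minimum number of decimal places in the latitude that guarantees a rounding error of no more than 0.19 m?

6 decimal places

One degree of latitude covers 111200 m.
Rounding to N decimal places gives at most 0.5 × 10⁻ᴺ degrees of error, i.e. 0.5 × 10⁻ᴺ × 111200 m.
Need 0.5 × 111200 × 10⁻ᴺ ≤ 0.19 → 10⁻ᴺ ≤ 3.417e-06, so N ≥ 5.47.
So 6 decimal places suffice (0.0556 m); 5 would allow up to 0.556 m.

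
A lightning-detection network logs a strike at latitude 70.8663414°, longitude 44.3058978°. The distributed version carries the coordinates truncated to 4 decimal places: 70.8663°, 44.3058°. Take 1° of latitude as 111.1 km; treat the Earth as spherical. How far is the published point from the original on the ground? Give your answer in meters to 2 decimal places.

The latitude changed by +0.0000414° and the longitude by +0.0000978°.
N–S: 0.0000414° × 111100 m/° = 4.59954 m.
East–west at this latitude: 0.0000978° × 111100 × cos 70.8663° ≈ 0.0000978 × 36415.7 = 3.56145 m.
Distance: √(4.59954² + 3.56145²) ≈ 5.81719 m.

5.82 meters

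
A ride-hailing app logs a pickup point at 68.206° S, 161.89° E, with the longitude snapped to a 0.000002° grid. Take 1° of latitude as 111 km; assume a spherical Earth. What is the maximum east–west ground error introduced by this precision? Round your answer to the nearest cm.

4 cm

With a 0.000002° grid the true value lies within half a step, ±0.000002°/2 = ±1e-06°, of the stored one.
One degree of longitude at 68.206° is 111000 × cos 68.206° ≈ 111000 × 0.3713 = 41211 m.
East–west error: 1e-06° × 41211 m/° ≈ 0.041211 m.
That is 0.041211 m = 4.1211 cm.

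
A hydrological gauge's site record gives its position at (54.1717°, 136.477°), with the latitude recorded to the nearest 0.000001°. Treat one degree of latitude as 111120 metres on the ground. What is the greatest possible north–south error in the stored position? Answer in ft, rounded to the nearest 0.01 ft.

Rounding to 6 decimal places leaves the latitude within ±5e-07° of the true value.
Along the meridian that is 5e-07° × 111120 m/° = 0.05556 m.
In feet: 0.05556 m ÷ 0.3048 ≈ 0.18228 ft.

0.18 ft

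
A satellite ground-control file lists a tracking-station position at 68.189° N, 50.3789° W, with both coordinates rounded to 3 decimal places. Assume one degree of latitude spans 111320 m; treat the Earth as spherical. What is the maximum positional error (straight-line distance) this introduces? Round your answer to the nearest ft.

195 ft

Rounding to 3 decimal places leaves each coordinate within ±0.0005° of the true value.
N–S: 0.0005° × 111320 m/° = 55.66 m.
Longitude error → 0.0005 × 111320 × cos 68.189° = 0.0005 × 111320 × 0.3715 ≈ 20.6803 m.
Combining orthogonally: (55.66² + 20.6803²)^½ ≈ 59.3777 m.
In feet: 59.3777 m ÷ 0.3048 ≈ 194.81 ft.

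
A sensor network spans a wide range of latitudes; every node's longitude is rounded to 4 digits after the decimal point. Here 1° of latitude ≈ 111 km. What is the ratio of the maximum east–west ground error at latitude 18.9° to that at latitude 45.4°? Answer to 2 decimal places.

1.35

Rounding to 4 decimal places leaves the longitude within ±5e-05° of the true value.
At 18.9°: 5e-05° × 111000 × cos 18.9° = 5e-05 × 111000 × 0.9461 ≈ 5.2508 m.
At 45.4°: 5e-05° × 111000 × cos 45.4° = 5e-05 × 111000 × 0.7022 ≈ 3.8969 m.
The ratio reduces to cos 18.9° / cos 45.4° = 0.9461/0.7022 ≈ 1.3474.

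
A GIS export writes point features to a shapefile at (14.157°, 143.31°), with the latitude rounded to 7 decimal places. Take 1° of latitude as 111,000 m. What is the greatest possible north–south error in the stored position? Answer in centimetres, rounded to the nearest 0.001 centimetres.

Rounding to 7 decimal places leaves the latitude within ±5e-08° of the true value.
North–south distance: 5e-08° × 111000 m/° = 0.00555 m.
That is 0.00555 m = 0.555 cm.

0.555 centimetres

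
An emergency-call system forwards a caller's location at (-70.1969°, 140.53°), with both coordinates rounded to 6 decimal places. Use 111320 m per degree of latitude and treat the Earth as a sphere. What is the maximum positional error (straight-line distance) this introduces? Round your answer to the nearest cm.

6 cm

Rounding to 6 decimal places leaves each coordinate within ±5e-07° of the true value.
Latitude error → 5e-07 × 111320 = 0.05566 m along the meridian.
Longitude error → 5e-07 × 111320 × cos 70.1969° = 5e-07 × 111320 × 0.3388 ≈ 0.018857 m.
Worst case both components are at the extreme and orthogonal: √(0.05566² + 0.018857²) ≈ 0.0587675 m.
That is 0.0587675 m = 5.8768 cm.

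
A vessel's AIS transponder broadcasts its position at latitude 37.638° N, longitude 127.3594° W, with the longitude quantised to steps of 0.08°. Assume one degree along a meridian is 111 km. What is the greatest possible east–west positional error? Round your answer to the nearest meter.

3516 meters

With a 0.08° grid the true value lies within half a step, ±0.08°/2 = ±0.04°, of the stored one.
One degree of longitude at 37.638° is 111000 × cos 37.638° ≈ 111000 × 0.7919 = 87899.2 m.
Maximum E–W displacement: 0.04 × 87899.2 = 3515.97 m.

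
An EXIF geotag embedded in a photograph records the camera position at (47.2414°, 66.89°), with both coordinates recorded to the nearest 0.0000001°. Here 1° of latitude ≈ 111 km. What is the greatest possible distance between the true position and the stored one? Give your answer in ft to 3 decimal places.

Rounding to 7 decimal places leaves each coordinate within ±5e-08° of the true value.
N–S: 5e-08° × 111000 m/° = 0.00555 m.
East–west component at 47.2414°: 5e-08° × 111000 × cos 47.2414° ≈ 5e-08 × 75359.1 ≈ 0.00376796 m.
Combining orthogonally: (0.00555² + 0.00376796²)^½ ≈ 0.0067082 m.
In feet: 0.0067082 m ÷ 0.3048 ≈ 0.022009 ft.

0.022 ft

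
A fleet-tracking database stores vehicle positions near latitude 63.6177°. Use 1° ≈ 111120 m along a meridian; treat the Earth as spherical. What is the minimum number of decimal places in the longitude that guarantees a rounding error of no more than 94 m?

At 63.6177° one degree of longitude covers 111120 × cos 63.6177° ≈ 111120 × 0.4444 ≈ 49377.1 m.
Rounding to N decimal places gives at most 0.5 × 10⁻ᴺ degrees of error, i.e. 0.5 × 10⁻ᴺ × 49377.1 m.
Setting 24688.6 × 10⁻ᴺ ≤ 94 gives 10ᴺ ≥ 262.6, i.e. N ≥ 2.42.
N = 2 would give 247 m (too coarse); N = 3 gives 24.7 m ≤ 94 m.

3 decimal places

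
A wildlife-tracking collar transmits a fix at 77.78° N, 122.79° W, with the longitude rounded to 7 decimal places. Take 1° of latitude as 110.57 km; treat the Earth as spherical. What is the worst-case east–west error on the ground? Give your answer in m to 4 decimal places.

Rounding to 7 decimal places leaves the longitude within ±5e-08° of the true value.
Parallels shrink by cos φ, so at 77.78° a degree of longitude is 110570 × 0.2117 ≈ 23403.9 m.
East–west error: 5e-08° × 23403.9 m/° ≈ 0.0011702 m.

0.0012 m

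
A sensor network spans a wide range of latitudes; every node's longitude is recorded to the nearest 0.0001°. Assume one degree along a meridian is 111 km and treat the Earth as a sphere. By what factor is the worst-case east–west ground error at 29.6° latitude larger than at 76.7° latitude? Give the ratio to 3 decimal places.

3.780

Rounding to 4 decimal places leaves the longitude within ±5e-05° of the true value.
Error at 29.6° = 5e-05° × 111000 × cos 29.6° ≈ 5.55 × 0.8695 = 4.8257 m.
At 76.7°: 5e-05° × 111000 × cos 76.7° = 5e-05 × 111000 × 0.2300 ≈ 1.2768 m.
The ratio reduces to cos 29.6° / cos 76.7° = 0.8695/0.2300 ≈ 3.7796.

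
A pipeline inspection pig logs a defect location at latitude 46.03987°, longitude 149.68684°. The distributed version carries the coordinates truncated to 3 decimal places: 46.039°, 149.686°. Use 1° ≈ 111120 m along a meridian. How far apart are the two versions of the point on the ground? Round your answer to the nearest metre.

Δlat = 46.03987 − 46.039 = +0.00087°; Δlon = 149.68684 − 149.686 = +0.00084°.
N–S: 0.00087° × 111120 m/° = 96.6744 m.
East–west at this latitude: 0.00084° × 111120 × cos 46.039° ≈ 0.00084 × 77136 = 64.7942 m.
Distance: √(96.6744² + 64.7942²) ≈ 116.38 m.

116 metres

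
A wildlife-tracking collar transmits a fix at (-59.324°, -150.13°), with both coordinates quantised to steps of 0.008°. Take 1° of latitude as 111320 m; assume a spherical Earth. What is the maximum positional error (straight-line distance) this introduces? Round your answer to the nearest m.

500 m

With a 0.008° grid the true value lies within half a step, ±0.008°/2 = ±0.004°, of the stored one.
Latitude error → 0.004 × 111320 = 445.28 m along the meridian.
E–W at 59.324°: 0.004° × 111320 × cos 59.324° = 0.004 × 111320 × 0.5102 ≈ 227.174 m.
The two errors are perpendicular, so the maximum displacement is √(445.28² + 227.174²) ≈ 499.882 m.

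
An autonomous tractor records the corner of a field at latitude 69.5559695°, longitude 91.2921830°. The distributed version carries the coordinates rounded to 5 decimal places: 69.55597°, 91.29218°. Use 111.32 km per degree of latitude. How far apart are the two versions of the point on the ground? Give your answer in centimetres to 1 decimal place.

12.9 centimetres

Δlat = 69.5559695 − 69.55597 = -0.0000005°; Δlon = 91.2921830 − 91.29218 = +0.0000030°.
N–S: -0.0000005° × 111320 m/° = -0.05566 m.
E–W at 69.556°: 0.0000030° × 111320 × cos 69.556° = 0.0000030 × 111320 × 0.3493 ≈ 0.11665 m.
Combined displacement = (0.05566² + 0.11665²)^½ ≈ 0.129248 m.
That is 0.129248 m = 12.925 cm.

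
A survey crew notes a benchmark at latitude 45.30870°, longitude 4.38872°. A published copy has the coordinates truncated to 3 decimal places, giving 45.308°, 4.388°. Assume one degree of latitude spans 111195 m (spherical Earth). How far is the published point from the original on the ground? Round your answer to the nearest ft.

Δlat = 45.30870 − 45.308 = +0.00070°; Δlon = 4.38872 − 4.388 = +0.00072°.
N–S: 0.00070° × 111195 m/° = 77.8365 m.
E–W at 45.308°: 0.00072° × 111195 × cos 45.308° = 0.00072 × 111195 × 0.7033 ≈ 56.3061 m.
Combined displacement = (77.8365² + 56.3061²)^½ ≈ 96.0672 m.
Converting: 96.0672 m × 3.2808 ft/m ≈ 315.18 ft.

315 ft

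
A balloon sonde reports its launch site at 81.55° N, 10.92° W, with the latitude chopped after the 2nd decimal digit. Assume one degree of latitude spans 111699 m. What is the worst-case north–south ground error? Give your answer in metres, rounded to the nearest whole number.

1117 metres

Truncating at 2 decimal places can drop up to a full unit in the last place, so the latitude may be off by as much as 0.01°.
Along the meridian that is 0.01° × 111699 m/° = 1116.99 m.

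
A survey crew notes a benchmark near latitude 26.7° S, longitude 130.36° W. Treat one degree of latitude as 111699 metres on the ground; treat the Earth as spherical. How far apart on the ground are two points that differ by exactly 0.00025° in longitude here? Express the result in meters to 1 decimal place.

0.00025° of longitude at 26.7° is 0.00025 × 111699 × cos 26.7° ≈ 0.00025 × 99788.7 = 24.9472 m.

24.9 meters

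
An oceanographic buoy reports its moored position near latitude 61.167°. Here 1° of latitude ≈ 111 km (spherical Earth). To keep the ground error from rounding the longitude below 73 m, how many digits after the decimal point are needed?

3 decimal places

At 61.167° one degree of longitude covers 111000 × cos 61.167° ≈ 111000 × 0.4823 ≈ 53530.7 m.
Rounding to N decimal places gives at most 0.5 × 10⁻ᴺ degrees of error, i.e. 0.5 × 10⁻ᴺ × 53530.7 m.
Setting 26765.3 × 10⁻ᴺ ≤ 73 gives 10ᴺ ≥ 366.6, i.e. N ≥ 2.56.
N = 2 would give 268 m (too coarse); N = 3 gives 26.8 m ≤ 73 m.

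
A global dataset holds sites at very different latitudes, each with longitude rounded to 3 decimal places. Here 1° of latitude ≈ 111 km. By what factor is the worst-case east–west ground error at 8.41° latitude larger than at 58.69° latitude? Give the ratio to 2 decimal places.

Rounding to 3 decimal places leaves the longitude within ±0.0005° of the true value.
Error at 8.41° = 0.0005° × 111000 × cos 8.41° ≈ 55.5 × 0.9892 = 54.903 m.
At 58.69°: 0.0005° × 111000 × cos 58.69° = 0.0005 × 111000 × 0.5197 ≈ 28.842 m.
Ratio: 54.903 / 28.842 = cos 8.41° / cos 58.69° ≈ 1.9036.

1.90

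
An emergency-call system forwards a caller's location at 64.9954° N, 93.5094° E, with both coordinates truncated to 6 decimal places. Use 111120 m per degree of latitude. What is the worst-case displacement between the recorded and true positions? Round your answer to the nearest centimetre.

12 centimetres

Truncating at 6 decimal places can drop up to a full unit in the last place, so each coordinate may be off by as much as 1e-06°.
Latitude error → 1e-06 × 111120 = 0.11112 m along the meridian.
Longitude error → 1e-06 × 111120 × cos 64.9954° = 1e-06 × 111120 × 0.4227 ≈ 0.0469694 m.
The two errors are perpendicular, so the maximum displacement is √(0.11112² + 0.0469694²) ≈ 0.120639 m.
That is 0.120639 m = 12.064 cm.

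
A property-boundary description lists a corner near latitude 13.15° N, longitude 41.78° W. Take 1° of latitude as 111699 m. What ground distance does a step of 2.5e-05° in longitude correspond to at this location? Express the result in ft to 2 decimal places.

At 13.15° a degree of longitude is 111699 × cos 13.15° ≈ 108770 m, so 2.5e-05° corresponds to 2.71925 m.
In feet: 2.71925 m ÷ 0.3048 ≈ 8.9214 ft.

8.92 ft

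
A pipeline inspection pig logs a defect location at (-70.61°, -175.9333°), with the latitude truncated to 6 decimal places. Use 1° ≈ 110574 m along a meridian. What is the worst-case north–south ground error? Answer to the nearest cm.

11 cm

Truncating at 6 decimal places can drop up to a full unit in the last place, so the latitude may be off by as much as 1e-06°.
North–south distance: 1e-06° × 110574 m/° = 0.110574 m.
That is 0.110574 m = 11.057 cm.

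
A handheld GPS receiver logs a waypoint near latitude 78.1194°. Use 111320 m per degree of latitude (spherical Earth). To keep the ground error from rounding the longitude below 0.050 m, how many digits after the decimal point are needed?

At 78.1194° one degree of longitude covers 111320 × cos 78.1194° ≈ 111320 × 0.2059 ≈ 22917.8 m.
Rounding to N decimal places gives at most 0.5 × 10⁻ᴺ degrees of error, i.e. 0.5 × 10⁻ᴺ × 22917.8 m.
Setting 11458.9 × 10⁻ᴺ ≤ 0.050 gives 10ᴺ ≥ 2.292e+05, i.e. N ≥ 5.36.
N = 5 would give 0.115 m (too coarse); N = 6 gives 0.0115 m ≤ 0.050 m.

6 decimal places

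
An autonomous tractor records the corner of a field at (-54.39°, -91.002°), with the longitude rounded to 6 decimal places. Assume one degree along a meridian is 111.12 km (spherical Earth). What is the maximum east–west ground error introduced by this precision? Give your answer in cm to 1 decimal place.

3.2 cm

Rounding to 6 decimal places leaves the longitude within ±5e-07° of the true value.
Parallels shrink by cos φ, so at 54.39° a degree of longitude is 111120 × 0.5823 ≈ 64701.3 m.
So at most 5e-07° × 64701.3 ≈ 0.0323506 m east–west.
That is 0.0323506 m = 3.2351 cm.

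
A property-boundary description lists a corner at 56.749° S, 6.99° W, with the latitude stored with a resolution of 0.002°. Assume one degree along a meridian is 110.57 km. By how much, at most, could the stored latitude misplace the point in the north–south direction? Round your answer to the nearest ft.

With a 0.002° grid the true value lies within half a step, ±0.002°/2 = ±0.001°, of the stored one.
Along the meridian that is 0.001° × 110570 m/° = 110.57 m.
Converting: 110.57 m × 3.2808 ft/m ≈ 362.76 ft.

363 ft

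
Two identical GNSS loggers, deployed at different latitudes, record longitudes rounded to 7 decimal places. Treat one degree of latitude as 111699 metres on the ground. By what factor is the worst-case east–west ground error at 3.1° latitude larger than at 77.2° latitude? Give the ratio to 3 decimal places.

4.507

Rounding to 7 decimal places leaves the longitude within ±5e-08° of the true value.
Error at 3.1° = 5e-08° × 111699 × cos 3.1° ≈ 0.0055849 × 0.9985 = 0.0055768 m.
At 77.2°: 5e-08° × 111699 × cos 77.2° = 5e-08 × 111699 × 0.2215 ≈ 0.0012373 m.
Ratio: 0.0055768 / 0.0012373 = cos 3.1° / cos 77.2° ≈ 4.5071.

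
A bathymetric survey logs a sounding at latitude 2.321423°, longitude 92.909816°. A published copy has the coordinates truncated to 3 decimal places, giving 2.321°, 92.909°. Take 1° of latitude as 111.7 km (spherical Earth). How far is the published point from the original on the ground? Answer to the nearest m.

Δlat = 2.321423 − 2.321 = +0.000423°; Δlon = 92.909816 − 92.909 = +0.000816°.
North–south shift: 0.000423 × 111700 = 47.2491 m.
East–west at this latitude: 0.000816° × 111700 × cos 2.321° ≈ 0.000816 × 111608 = 91.0724 m.
Distance: √(47.2491² + 91.0724²) ≈ 102.6 m.

103 m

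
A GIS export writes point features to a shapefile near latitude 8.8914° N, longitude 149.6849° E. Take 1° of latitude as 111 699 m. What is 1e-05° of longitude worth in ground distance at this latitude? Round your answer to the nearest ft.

At 8.8914° a degree of longitude is 111699 × cos 8.8914° ≈ 110357 m, so 1e-05° corresponds to 1.10357 m.
In feet: 1.10357 m ÷ 0.3048 ≈ 3.6206 ft.

4 ft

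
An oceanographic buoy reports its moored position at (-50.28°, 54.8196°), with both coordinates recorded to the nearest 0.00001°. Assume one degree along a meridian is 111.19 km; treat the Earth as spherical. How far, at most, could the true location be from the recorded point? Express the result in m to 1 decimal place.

0.7 m

Rounding to 5 decimal places leaves each coordinate within ±5e-06° of the true value.
N–S: 5e-06° × 111190 m/° = 0.55595 m.
East–west component at 50.28°: 5e-06° × 111190 × cos 50.28° ≈ 5e-06 × 71054.5 ≈ 0.355272 m.
Worst case both components are at the extreme and orthogonal: √(0.55595² + 0.355272²) ≈ 0.659772 m.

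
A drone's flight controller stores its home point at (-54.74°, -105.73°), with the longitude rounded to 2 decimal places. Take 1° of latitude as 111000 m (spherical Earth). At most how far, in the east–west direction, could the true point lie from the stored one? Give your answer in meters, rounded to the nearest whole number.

320 meters

Rounding to 2 decimal places leaves the longitude within ±0.005° of the true value.
One degree of longitude at 54.74° is 111000 × cos 54.74° ≈ 111000 × 0.5773 = 64078.9 m.
So at most 0.005° × 64078.9 ≈ 320.395 m east–west.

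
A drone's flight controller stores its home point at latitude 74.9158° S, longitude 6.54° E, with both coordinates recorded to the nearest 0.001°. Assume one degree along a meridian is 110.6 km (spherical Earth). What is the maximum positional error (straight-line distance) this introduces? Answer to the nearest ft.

Rounding to 3 decimal places leaves each coordinate within ±0.0005° of the true value.
North–south component: 0.0005° × 110600 = 55.3 m.
Longitude error → 0.0005 × 110600 × cos 74.9158° = 0.0005 × 110600 × 0.2602 ≈ 14.3912 m.
Combining orthogonally: (55.3² + 14.3912²)^½ ≈ 57.1419 m.
Converting: 57.1419 m × 3.2808 ft/m ≈ 187.47 ft.

187 ft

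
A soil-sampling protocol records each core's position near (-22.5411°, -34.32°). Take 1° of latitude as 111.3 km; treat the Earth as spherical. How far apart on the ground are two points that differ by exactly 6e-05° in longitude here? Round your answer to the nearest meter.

6 meters

6e-05° of longitude at 22.5411° is 6e-05 × 111300 × cos 22.5411° ≈ 6e-05 × 102797 = 6.16783 m.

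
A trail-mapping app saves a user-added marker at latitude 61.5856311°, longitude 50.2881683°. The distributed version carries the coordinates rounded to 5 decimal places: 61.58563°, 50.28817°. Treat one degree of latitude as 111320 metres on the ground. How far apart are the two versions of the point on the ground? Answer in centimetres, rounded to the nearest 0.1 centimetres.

Δlat = 61.5856311 − 61.58563 = +0.0000011°; Δlon = 50.2881683 − 50.28817 = -0.0000017°.
N–S: 0.0000011° × 111320 m/° = 0.122452 m.
East–west at this latitude: -0.0000017° × 111320 × cos 61.5856° ≈ -0.0000017 × 52971 = -0.0900508 m.
Combined displacement = (0.122452² + 0.0900508²)^½ ≈ 0.151999 m.
That is 0.151999 m = 15.2 cm.

15.2 centimetres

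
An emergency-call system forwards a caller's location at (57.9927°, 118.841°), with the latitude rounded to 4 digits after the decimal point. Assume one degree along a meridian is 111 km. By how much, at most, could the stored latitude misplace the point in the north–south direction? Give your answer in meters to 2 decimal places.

5.55 meters

Rounding to 4 decimal places leaves the latitude within ±5e-05° of the true value.
North–south distance: 5e-05° × 111000 m/° = 5.55 m.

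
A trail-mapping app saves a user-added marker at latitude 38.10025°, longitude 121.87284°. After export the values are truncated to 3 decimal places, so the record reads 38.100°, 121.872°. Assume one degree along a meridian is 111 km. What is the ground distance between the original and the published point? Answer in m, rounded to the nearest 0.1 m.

78.4 m

The latitude changed by +0.00025° and the longitude by +0.00084°.
N–S: 0.00025° × 111000 m/° = 27.75 m.
East–west at this latitude: 0.00084° × 111000 × cos 38.1° ≈ 0.00084 × 87349.8 = 73.3738 m.
Combined displacement = (27.75² + 73.3738²)^½ ≈ 78.446 m.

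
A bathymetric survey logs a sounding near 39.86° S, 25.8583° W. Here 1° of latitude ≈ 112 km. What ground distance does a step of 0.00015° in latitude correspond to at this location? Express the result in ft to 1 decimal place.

55.1 ft

0.00015° × 112000 m/° = 16.8 m.
In feet: 16.8 m ÷ 0.3048 ≈ 55.118 ft.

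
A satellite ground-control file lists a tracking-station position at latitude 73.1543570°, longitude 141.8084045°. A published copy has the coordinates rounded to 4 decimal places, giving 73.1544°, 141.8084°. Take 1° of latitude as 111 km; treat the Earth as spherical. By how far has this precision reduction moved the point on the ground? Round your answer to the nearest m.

5 m

Δlat = 73.1543570 − 73.1544 = -0.0000430°; Δlon = 141.8084045 − 141.8084 = +0.0000045°.
N–S: -0.0000430° × 111000 m/° = -4.773 m.
East–west at this latitude: 0.0000045° × 111000 × cos 73.1544° ≈ 0.0000045 × 32167.1 = 0.144752 m.
Combined displacement = (4.773² + 0.144752²)^½ ≈ 4.77519 m.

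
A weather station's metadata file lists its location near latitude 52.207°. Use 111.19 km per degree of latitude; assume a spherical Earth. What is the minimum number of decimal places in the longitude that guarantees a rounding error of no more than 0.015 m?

7 decimal places

At 52.207° one degree of longitude covers 111190 × cos 52.207° ≈ 111190 × 0.6128 ≈ 68138.4 m.
With N decimal places the half-ulp bound is 0.5·10⁻ᴺ°, or 0.5·10⁻ᴺ × 68138.4 m on the ground.
Need 0.5 × 68138.4 × 10⁻ᴺ ≤ 0.015 → 10⁻ᴺ ≤ 4.403e-07, so N ≥ 6.36.
So 7 decimal places suffice (0.00341 m); 6 would allow up to 0.0341 m.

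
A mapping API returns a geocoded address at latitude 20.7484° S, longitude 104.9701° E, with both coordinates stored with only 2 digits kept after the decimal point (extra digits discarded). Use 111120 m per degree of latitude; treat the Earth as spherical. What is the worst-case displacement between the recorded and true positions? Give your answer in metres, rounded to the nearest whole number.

1521 metres

Truncating at 2 decimal places can drop up to a full unit in the last place, so each coordinate may be off by as much as 0.01°.
North–south component: 0.01° × 111120 = 1111.2 m.
East–west component at 20.7484°: 0.01° × 111120 × cos 20.7484° ≈ 0.01 × 103913 ≈ 1039.13 m.
The two errors are perpendicular, so the maximum displacement is √(1111.2² + 1039.13²) ≈ 1521.37 m.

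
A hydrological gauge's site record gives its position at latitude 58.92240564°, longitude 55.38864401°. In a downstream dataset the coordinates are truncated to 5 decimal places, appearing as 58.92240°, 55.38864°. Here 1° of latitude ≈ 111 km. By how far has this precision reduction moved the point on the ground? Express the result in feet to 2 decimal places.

2.19 feet

Δlat = 58.92240564 − 58.92240 = +0.00000564°; Δlon = 55.38864401 − 55.38864 = +0.00000401°.
North–south shift: 0.00000564 × 111000 = 0.62604 m.
E–W at 58.9224°: 0.00000401° × 111000 × cos 58.9224° = 0.00000401 × 111000 × 0.5162 ≈ 0.229765 m.
Distance: √(0.62604² + 0.229765²) ≈ 0.666872 m.
Converting: 0.666872 m × 3.2808 ft/m ≈ 2.1879 ft.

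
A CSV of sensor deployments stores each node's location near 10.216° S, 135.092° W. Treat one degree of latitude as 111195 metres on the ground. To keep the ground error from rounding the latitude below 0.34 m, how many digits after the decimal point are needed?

6 decimal places

One degree of latitude covers 111195 m.
Rounding to N decimal places gives at most 0.5 × 10⁻ᴺ degrees of error, i.e. 0.5 × 10⁻ᴺ × 111195 m.
Setting 55597.5 × 10⁻ᴺ ≤ 0.34 gives 10ᴺ ≥ 1.635e+05, i.e. N ≥ 5.21.
So 6 decimal places suffice (0.0556 m); 5 would allow up to 0.556 m.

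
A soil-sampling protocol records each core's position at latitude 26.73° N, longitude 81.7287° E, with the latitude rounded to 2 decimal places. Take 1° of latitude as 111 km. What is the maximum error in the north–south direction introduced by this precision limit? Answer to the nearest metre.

555 metres

Rounding to 2 decimal places leaves the latitude within ±0.005° of the true value.
Along the meridian that is 0.005° × 111000 m/° = 555 m.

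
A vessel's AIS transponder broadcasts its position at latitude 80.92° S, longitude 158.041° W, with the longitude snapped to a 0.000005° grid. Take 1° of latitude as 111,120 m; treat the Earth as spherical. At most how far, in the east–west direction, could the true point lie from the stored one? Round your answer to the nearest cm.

4 cm

With a 0.000005° grid the true value lies within half a step, ±0.000005°/2 = ±2.5e-06°, of the stored one.
Parallels shrink by cos φ, so at 80.92° a degree of longitude is 111120 × 0.1578 ≈ 17536.2 m.
East–west error: 2.5e-06° × 17536.2 m/° ≈ 0.0438406 m.
That is 0.0438406 m = 4.3841 cm.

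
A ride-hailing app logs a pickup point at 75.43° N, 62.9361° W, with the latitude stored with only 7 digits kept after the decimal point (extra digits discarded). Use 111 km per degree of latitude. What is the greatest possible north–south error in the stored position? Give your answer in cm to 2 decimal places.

Truncating at 7 decimal places can drop up to a full unit in the last place, so the latitude may be off by as much as 1e-07°.
Along the meridian that is 1e-07° × 111000 m/° = 0.0111 m.
That is 0.0111 m = 1.11 cm.

1.11 cm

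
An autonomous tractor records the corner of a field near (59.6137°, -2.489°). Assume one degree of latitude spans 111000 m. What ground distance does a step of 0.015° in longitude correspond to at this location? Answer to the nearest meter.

0.015° of longitude at 59.6137° is 0.015 × 111000 × cos 59.6137° ≈ 0.015 × 56146.9 = 842.203 m.

842 meters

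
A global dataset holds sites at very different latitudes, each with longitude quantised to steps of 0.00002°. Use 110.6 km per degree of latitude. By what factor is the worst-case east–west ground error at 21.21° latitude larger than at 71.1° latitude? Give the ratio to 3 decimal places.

2.878

With a 0.00002° grid the true value lies within half a step, ±0.00002°/2 = ±1e-05°, of the stored one.
Error at 21.21° = 1e-05° × 110600 × cos 21.21° ≈ 1.106 × 0.9323 = 1.0311 m.
At 71.1°: 1e-05° × 110600 × cos 71.1° = 1e-05 × 110600 × 0.3239 ≈ 0.35825 m.
The ratio reduces to cos 21.21° / cos 71.1° = 0.9323/0.3239 ≈ 2.8781.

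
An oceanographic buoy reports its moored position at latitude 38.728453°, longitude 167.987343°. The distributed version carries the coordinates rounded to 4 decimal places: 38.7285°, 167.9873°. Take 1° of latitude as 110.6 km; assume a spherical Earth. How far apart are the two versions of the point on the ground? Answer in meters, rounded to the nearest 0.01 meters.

6.39 meters

Δlat = 38.728453 − 38.7285 = -0.000047°; Δlon = 167.987343 − 167.9873 = +0.000043°.
North–south shift: -0.000047 × 110600 = -5.1982 m.
East–west at this latitude: 0.000043° × 110600 × cos 38.7285° ≈ 0.000043 × 86281.2 = 3.71009 m.
Hypotenuse of the two orthogonal shifts: √(5.1982² + 3.71009²) = 6.3864 m.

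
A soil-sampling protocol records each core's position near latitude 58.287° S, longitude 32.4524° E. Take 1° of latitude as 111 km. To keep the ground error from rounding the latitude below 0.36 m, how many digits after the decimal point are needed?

6 decimal places

One degree of latitude covers 111000 m.
Rounding to N decimal places gives at most 0.5 × 10⁻ᴺ degrees of error, i.e. 0.5 × 10⁻ᴺ × 111000 m.
Setting 55500 × 10⁻ᴺ ≤ 0.36 gives 10ᴺ ≥ 1.542e+05, i.e. N ≥ 5.19.
N = 5 would give 0.555 m (too coarse); N = 6 gives 0.0555 m ≤ 0.36 m.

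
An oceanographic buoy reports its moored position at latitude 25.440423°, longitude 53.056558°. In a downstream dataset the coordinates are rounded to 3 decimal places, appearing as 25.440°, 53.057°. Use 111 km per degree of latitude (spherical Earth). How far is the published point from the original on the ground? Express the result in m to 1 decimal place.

The latitude changed by +0.000423° and the longitude by -0.000442°.
N–S: 0.000423° × 111000 m/° = 46.953 m.
E–W at 25.44°: -0.000442° × 111000 × cos 25.44° = -0.000442 × 111000 × 0.9030 ≈ -44.3047 m.
Hypotenuse of the two orthogonal shifts: √(46.953² + 44.3047²) = 64.5561 m.

64.6 m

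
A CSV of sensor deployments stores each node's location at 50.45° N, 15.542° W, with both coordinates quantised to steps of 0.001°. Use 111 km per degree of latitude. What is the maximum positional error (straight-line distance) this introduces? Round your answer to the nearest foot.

216 feet

With a 0.001° grid the true value lies within half a step, ±0.001°/2 = ±0.0005°, of the stored one.
North–south component: 0.0005° × 111000 = 55.5 m.
East–west component at 50.45°: 0.0005° × 111000 × cos 50.45° ≈ 0.0005 × 70679.4 ≈ 35.3397 m.
The two errors are perpendicular, so the maximum displacement is √(55.5² + 35.3397²) ≈ 65.7962 m.
In feet: 65.7962 m ÷ 0.3048 ≈ 215.87 ft.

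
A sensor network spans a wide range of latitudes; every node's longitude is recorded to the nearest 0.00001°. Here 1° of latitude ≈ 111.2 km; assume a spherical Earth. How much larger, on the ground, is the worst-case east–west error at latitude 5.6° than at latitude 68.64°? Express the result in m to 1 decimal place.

0.4 m

Rounding to 5 decimal places leaves the longitude within ±5e-06° of the true value.
Error at 5.6° = 5e-06° × 111200 × cos 5.6° ≈ 0.556 × 0.9952 = 0.55335 m.
At 68.64°: 5e-06° × 111200 × cos 68.64° = 5e-06 × 111200 × 0.3642 ≈ 0.20251 m.
So the lower-latitude error exceeds the higher by 0.55335 − 0.20251 = 0.35084 m.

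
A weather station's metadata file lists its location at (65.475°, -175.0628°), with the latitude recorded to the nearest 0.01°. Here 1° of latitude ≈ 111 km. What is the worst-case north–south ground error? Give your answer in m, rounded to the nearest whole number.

Rounding to 2 decimal places leaves the latitude within ±0.005° of the true value.
Along the meridian that is 0.005° × 111000 m/° = 555 m.

555 m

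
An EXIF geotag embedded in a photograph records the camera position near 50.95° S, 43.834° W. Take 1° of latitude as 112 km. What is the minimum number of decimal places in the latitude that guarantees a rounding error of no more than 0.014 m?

One degree of latitude covers 112000 m.
With N decimal places the half-ulp bound is 0.5·10⁻ᴺ°, or 0.5·10⁻ᴺ × 112000 m on the ground.
Setting 56000 × 10⁻ᴺ ≤ 0.014 gives 10ᴺ ≥ 4e+06, i.e. N ≥ 6.60.
At 6 places the error can reach 0.056 m, but 7 places keeps it to 0.0056 m.

7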